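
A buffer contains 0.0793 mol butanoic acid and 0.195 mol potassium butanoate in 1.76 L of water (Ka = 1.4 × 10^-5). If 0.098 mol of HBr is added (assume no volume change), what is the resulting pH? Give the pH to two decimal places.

pH = 4.59

After neutralization: n(CH3(CH2)2COOH) = 0.177 mol, n(CH3(CH2)2COO-) = 0.097 mol.
pKa = −log(1.4 × 10^-5) = 4.854
Henderson–Hasselbalch with mole ratio 0.097/0.177: pH = 4.854 + (-0.261)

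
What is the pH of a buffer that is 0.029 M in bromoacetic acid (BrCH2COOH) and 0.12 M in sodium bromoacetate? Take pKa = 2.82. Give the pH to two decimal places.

Using pH = pKa + log([base]/[acid]) with [base]/[acid] = 0.12/0.029:
pH = 2.82 + (+0.617) = 3.44

pH = 3.44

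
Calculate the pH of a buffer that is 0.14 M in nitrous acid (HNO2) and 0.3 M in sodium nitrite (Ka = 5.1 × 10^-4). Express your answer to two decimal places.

pH = 3.62

pKa = −log(5.1 × 10^-4) = 3.292
Henderson–Hasselbalch: pH = pKa + log([NO2-]/[HNO2]) = 3.292 + log(0.3/0.14)
pH = 3.292 + (+0.331) = 3.62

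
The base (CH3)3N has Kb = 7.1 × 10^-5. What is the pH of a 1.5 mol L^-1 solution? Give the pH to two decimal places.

pH = 12.01

(CH3)3N + H2O ⇌ (CH3)3NH+ + OH-
Kb = x²/(1.5 − x) = 7.1 × 10^-5
Assume x ≪ 1.5: x ≈ √(7.1 × 10^-5 × 1.5) = 1.03 × 10^-2 M
Check: 0.69% ionized — well under 5%, approximation valid.
pOH = 1.99, so pH = 14.00 − pOH = 12.01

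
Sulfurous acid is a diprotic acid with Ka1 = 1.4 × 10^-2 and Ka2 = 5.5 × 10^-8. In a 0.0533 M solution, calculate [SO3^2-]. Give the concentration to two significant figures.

First ionization gives [H+] ≈ [HSO3-] = 2.12 × 10^-2 M.
Second step: Ka2 = [H+][SO3^2-]/[HSO3-] ≈ [SO3^2-] (since [H+] ≈ [HSO3-]).
So [SO3^2-] ≈ Ka2.

5.5 × 10^-8 M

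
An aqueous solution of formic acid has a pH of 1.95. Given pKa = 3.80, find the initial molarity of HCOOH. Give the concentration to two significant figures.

[H+] = 10^(-1.95) = 1.12 × 10^-2 M = x
Ka = 10^(−3.80) = 1.58 × 10^-4
Ka = x²/(C₀ − x) ⇒ C₀ = x + x²/Ka
C₀ = 1.12 × 10^-2 + (1.12 × 10^-2)²/(1.58 × 10^-4) = 8.05 × 10^-1 M

C₀ = 8.1 × 10^-1 M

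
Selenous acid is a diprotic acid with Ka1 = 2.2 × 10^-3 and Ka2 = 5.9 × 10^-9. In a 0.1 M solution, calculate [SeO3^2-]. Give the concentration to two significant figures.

5.9 × 10^-9 M

First ionization gives [H+] ≈ [HSeO3-] = 1.38 × 10^-2 M.
Second step: Ka2 = [H+][SeO3^2-]/[HSeO3-] ≈ [SeO3^2-] (since [H+] ≈ [HSeO3-]).
So [SeO3^2-] ≈ Ka2.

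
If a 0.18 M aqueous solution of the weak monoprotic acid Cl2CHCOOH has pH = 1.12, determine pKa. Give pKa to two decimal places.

[H+] = 10^(-1.12) = 7.59 × 10^-2 M
At equilibrium [HA] = 0.18 − 7.59 × 10^-2 = 1.04 × 10^-1 M
Ka = [H+][A-]/[HA] = (7.59 × 10^-2)² / 1.04 × 10^-1 = 5.54 × 10^-2
pKa = -log(5.54 × 10^-2) = 1.26

pKa = 1.26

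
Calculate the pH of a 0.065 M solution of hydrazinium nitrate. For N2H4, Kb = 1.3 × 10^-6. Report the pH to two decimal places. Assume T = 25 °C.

pH = 4.65

N2H5+ is the conjugate acid of the weak base N2H4.
Ka = Kw/Kb = 1.0×10^-14 / 1.3 × 10^-6 = 7.69 × 10^-9
Ka = [H+]²/(0.065 − [H+]) = 7.69 × 10^-9
Assume [H+] ≪ 0.065: [H+] ≈ √(7.69 × 10^-9 × 0.065) = 2.24 × 10^-5 M
([H+]/C₀ = 0.034% < 5%, so the approximation holds.)
pH = −log[H+] = −log(2.24 × 10^-5) = 4.65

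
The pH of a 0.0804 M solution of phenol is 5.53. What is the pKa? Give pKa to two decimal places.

[H+] = 10^(-5.53) = 2.95 × 10^-6 M
At equilibrium [HA] = 0.0804 − 2.95 × 10^-6 = 8.04 × 10^-2 M
Ka = [H+][A-]/[HA] = (2.95 × 10^-6)² / 8.04 × 10^-2 = 1.08 × 10^-10
pKa = -log(1.08 × 10^-10) = 9.97

pKa = 9.97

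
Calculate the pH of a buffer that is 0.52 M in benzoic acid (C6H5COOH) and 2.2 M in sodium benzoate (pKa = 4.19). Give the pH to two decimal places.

pH = 4.82

Using pH = pKa + log([base]/[acid]) with [base]/[acid] = 2.2/0.52:
pH = 4.19 + (+0.626) = 4.82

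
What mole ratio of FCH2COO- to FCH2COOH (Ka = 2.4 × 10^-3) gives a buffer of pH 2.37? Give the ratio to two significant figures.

pKa = -log(2.4 × 10^-3) = 2.620
pH = pKa + log(r) ⇒ log(r) = 2.37 − 2.620 = -0.250
r = [FCH2COO-]/[FCH2COOH] = 10^(-0.250) = 0.562

ratio = 0.56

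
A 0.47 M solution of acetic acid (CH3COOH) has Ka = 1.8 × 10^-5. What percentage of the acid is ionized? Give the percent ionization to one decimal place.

0.6%

CH3COOH ⇌ CH3COO- + H+; let x = [H+] at equilibrium.
x ≈ √(Ka·C₀) = √(1.8 × 10^-5 × 0.47) = 2.91 × 10^-3 M
% ionization = x/C₀ × 100% = 2.91 × 10^-3/0.47 × 100% = 0.6%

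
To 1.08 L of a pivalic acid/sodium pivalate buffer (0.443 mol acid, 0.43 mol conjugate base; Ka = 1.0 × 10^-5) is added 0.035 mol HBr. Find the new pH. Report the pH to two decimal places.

pH = 4.92

Added H+ converts (CH3)3CCOO- to (CH3)3CCOOH: (CH3)3CCOOH → 0.478 mol, (CH3)3CCOO- → 0.395 mol.
pKa = −log(1.0 × 10^-5) = 5.000
Henderson–Hasselbalch with mole ratio 0.395/0.478: pH = 5.000 + (-0.083)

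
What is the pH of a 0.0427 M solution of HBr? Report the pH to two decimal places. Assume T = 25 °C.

HBr is a strong acid and dissociates completely, so [H+] = 0.0427 M.
pH = -log(0.0427) = 1.37

pH = 1.37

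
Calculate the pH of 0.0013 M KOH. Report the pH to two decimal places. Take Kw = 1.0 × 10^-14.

pH = 11.11

KOH is a strong base; [OH-] = 0.0013 M.
pOH = -log(0.0013) = 2.89
pH = 14.00 - 2.89 = 11.11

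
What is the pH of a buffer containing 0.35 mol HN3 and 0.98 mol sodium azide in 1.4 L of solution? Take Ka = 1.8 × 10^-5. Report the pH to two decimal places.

pKa = −log(1.8 × 10^-5) = 4.745
Using pH = pKa + log([base]/[acid]) with [base]/[acid] = 0.98/0.35:
pH = 4.745 + (+0.447) = 5.19

pH = 5.19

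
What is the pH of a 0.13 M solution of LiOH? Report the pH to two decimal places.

pH = 13.11

LiOH is a strong base; [OH-] = 0.13 M.
pOH = -log(0.13) = 0.89
pH = 14.00 - 0.89 = 13.11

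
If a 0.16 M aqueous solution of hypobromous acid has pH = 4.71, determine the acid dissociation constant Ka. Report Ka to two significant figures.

Ka = 2.4 × 10^-9

[H+] = 10^(-4.71) = 1.95 × 10^-5 M
At equilibrium [HA] = 0.16 − 1.95 × 10^-5 = 1.60 × 10^-1 M
Ka = [H+][A-]/[HA] = (1.95 × 10^-5)² / 1.60 × 10^-1 = 2.4 × 10^-9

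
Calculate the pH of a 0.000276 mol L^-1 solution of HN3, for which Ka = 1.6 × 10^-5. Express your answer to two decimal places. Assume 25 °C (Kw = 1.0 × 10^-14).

pH = 4.23

HN3 ⇌ N3- + H+
From the ICE table, Ka = [H+]²/(0.000276 − [H+]) = 1.6 × 10^-5.
Here C₀/Ka ≈ 17.2, so the small-[H+] approximation fails. Use the quadratic:
[H+] = [−1.6e-05 + √(1.6e-05² + 1.77e-08)]/2 = 5.89 × 10^-5 M
pH = −log(5.89 × 10^-5) = 4.23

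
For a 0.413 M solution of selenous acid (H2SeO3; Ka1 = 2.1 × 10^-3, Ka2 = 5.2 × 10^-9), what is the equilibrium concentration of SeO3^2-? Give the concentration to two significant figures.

First ionization gives [H+] ≈ [HSeO3-] = 2.84 × 10^-2 M.
Second step: Ka2 = [H+][SeO3^2-]/[HSeO3-] ≈ [SeO3^2-] (since [H+] ≈ [HSeO3-]).
So [SeO3^2-] ≈ Ka2.

5.2 × 10^-9 M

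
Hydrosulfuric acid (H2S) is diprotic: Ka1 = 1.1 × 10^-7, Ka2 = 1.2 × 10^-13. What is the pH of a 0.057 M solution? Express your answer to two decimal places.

Ka1 ≫ Ka2, so treat the first dissociation as the only significant source of H+.
Ka1 = x²/(0.057 − x) = 1.1 × 10^-7
x ≈ √(1.1 × 10^-7 × 0.057) = 7.92 × 10^-5 M
pH = −log(7.92 × 10^-5) = 4.10

pH = 4.10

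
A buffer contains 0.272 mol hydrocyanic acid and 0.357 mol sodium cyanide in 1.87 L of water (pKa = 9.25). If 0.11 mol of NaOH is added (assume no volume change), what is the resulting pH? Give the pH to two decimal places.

pH = 9.71

OH- converts HCN to CN-: HCN → 0.162 mol, CN- → 0.467 mol.
Henderson–Hasselbalch with mole ratio 0.467/0.162: pH = 9.25 + (+0.460)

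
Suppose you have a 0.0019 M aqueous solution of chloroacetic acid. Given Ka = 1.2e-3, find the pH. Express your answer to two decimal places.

pH = 2.99

ClCH2COOH ⇌ ClCH2COO- + H+
Ka = [H+]²/(0.0019 − [H+]) = 1.2 × 10^-3
Here C₀/Ka ≈ 1.58, so the small-[H+] approximation fails. Use the quadratic:
[H+] = (−Ka + √(Ka² + 4·Ka·C₀))/2 = 1.02 × 10^-3 M
pH = −log[H+] = −log(1.02 × 10^-3) = 2.99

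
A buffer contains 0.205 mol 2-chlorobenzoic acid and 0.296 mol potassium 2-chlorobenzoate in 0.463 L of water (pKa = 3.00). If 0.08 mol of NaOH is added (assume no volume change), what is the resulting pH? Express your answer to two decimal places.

After neutralization: n(ClC6H4COOH) = 0.125 mol, n(ClC6H4COO-) = 0.376 mol.
pH = pKa + log([A⁻]/[HA]) = 3.00 + log(0.376/0.125) = 3.00 +0.478

pH = 3.48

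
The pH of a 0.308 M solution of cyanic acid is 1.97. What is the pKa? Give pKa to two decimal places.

[H+] = 10^(-1.97) = 1.07 × 10^-2 M
At equilibrium [HA] = 0.308 − 1.07 × 10^-2 = 2.97 × 10^-1 M
Ka = [H+][A-]/[HA] = (1.07 × 10^-2)² / 2.97 × 10^-1 = 3.85 × 10^-4
pKa = -log(3.85 × 10^-4) = 3.41

pKa = 3.41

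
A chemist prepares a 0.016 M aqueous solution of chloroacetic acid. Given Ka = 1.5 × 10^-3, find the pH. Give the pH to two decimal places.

pH = 2.38

ClCH2COOH ⇌ ClCH2COO- + H+
From the ICE table, Ka = x²/(0.016 − x) = 1.5 × 10^-3.
Here C₀/Ka ≈ 10.7, so the small-x approximation fails. Use the quadratic:
x = [−0.0015 + √(0.0015² + 9.6e-05)]/2 = 4.21 × 10^-3 M
pH = −log(4.21 × 10^-3) = 2.38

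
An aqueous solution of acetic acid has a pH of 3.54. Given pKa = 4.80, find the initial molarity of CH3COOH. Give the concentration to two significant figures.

[H+] = 10^(-3.54) = 2.88 × 10^-4 M = x
Ka = 10^(−4.80) = 1.58 × 10^-5
Ka = x²/(C₀ − x) ⇒ C₀ = x + x²/Ka
C₀ = 2.88 × 10^-4 + (2.88 × 10^-4)²/(1.58 × 10^-5) = 5.54 × 10^-3 M

C₀ = 5.5 × 10^-3 M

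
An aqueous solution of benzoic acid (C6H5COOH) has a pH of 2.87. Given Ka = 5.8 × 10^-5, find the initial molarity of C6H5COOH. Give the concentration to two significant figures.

C₀ = 3.3 × 10^-2 M

[H+] = 10^(-2.87) = 1.35 × 10^-3 M = x
Ka = x²/(C₀ − x) ⇒ C₀ = x + x²/Ka
C₀ = 1.35 × 10^-3 + (1.35 × 10^-3)²/(5.8 × 10^-5) = 3.28 × 10^-2 M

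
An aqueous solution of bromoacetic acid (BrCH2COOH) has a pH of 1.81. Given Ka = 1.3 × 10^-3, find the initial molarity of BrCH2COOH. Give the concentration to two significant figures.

[H+] = 10^(-1.81) = 1.55 × 10^-2 M = x
Ka = x²/(C₀ − x) ⇒ C₀ = x + x²/Ka
C₀ = 1.55 × 10^-2 + (1.55 × 10^-2)²/(1.3 × 10^-3) = 2.00 × 10^-1 M

C₀ = 2.0 × 10^-1 M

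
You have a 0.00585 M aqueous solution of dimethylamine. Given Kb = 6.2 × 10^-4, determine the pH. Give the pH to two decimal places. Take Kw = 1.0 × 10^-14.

pH = 11.21

(CH3)2NH + H2O ⇌ (CH3)2NH2+ + OH-
Kb = [OH-]²/(0.00585 − [OH-]) = 6.2 × 10^-4
Here C₀/Kb ≈ 9.44, so the small-[OH-] approximation fails. Use the quadratic:
[OH-] = [−0.00062 + √(0.00062² + 1.45e-05)]/2 = 1.62 × 10^-3 M
pOH = −log(1.62 × 10^-3) = 2.79; pH = 14.00 − 2.79 = 11.21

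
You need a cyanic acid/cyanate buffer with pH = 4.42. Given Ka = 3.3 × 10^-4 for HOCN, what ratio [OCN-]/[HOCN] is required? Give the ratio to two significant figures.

pKa = -log(3.3 × 10^-4) = 3.481
pH = pKa + log(r) ⇒ log(r) = 4.42 − 3.481 = +0.939
r = [OCN-]/[HOCN] = 10^(+0.939) = 8.69

ratio = 8.7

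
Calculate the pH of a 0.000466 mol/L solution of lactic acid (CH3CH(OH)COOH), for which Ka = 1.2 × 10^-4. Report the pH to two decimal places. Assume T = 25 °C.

CH3CH(OH)COOH ⇌ CH3CH(OH)COO- + H+
From the ICE table, Ka = x²/(0.000466 − x) = 1.2 × 10^-4.
The 5% rule fails; solving x² + Ka·x − Ka·C₀ = 0 exactly:
x = (−Ka + √(Ka² + 4·Ka·C₀))/2 = 1.84 × 10^-4 M
pH = −log[H+] = −log(1.84 × 10^-4) = 3.74

pH = 3.74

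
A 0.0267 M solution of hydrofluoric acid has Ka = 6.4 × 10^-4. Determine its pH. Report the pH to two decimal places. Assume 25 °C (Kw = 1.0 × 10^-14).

pH = 2.42

HF ⇌ F- + H+
From the ICE table, Ka = [H+]²/(0.0267 − [H+]) = 6.4 × 10^-4.
[H+] is not negligible relative to C₀; solve [H+]² + 0.00064·[H+] − 1.71e-05 = 0.
[H+] = [−0.00064 + √(0.00064² + 6.84e-05)]/2 = 3.83 × 10^-3 M
pH = −log(3.83 × 10^-3) = 2.42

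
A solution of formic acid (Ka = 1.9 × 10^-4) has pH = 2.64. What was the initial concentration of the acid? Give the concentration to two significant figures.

[H+] = 10^(-2.64) = 2.29 × 10^-3 M = x
Ka = x²/(C₀ − x) ⇒ C₀ = x + x²/Ka
C₀ = 2.29 × 10^-3 + (2.29 × 10^-3)²/(1.9 × 10^-4) = 2.99 × 10^-2 M

C₀ = 3.0 × 10^-2 M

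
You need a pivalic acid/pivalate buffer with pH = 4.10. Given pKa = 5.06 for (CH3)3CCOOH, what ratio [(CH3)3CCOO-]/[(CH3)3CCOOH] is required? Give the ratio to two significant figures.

pH = pKa + log(r) ⇒ log(r) = 4.10 − 5.06 = -0.96
r = [(CH3)3CCOO-]/[(CH3)3CCOOH] = 10^(-0.96) = 0.11

ratio = 0.11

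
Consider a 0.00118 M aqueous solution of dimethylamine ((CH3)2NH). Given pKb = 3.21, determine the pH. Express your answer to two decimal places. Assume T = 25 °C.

(CH3)2NH + H2O ⇌ (CH3)2NH2+ + OH-
Kb = 10^(−3.21) = 6.17 × 10^-4
Let x = [OH-] at equilibrium. Kb = x²/(0.00118 − x).
The 5% rule fails; solving x² + Kb·x − Kb·C₀ = 0 exactly:
x = (−Kb + √(Kb² + 4·Kb·C₀))/2 = 5.99 × 10^-4 M
pOH = −log(5.99 × 10^-4) = 3.22; pH = 14.00 − 3.22 = 10.78

pH = 10.78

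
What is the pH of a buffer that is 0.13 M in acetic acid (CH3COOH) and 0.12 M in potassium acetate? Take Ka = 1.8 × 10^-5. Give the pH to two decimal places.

pKa = −log(1.8 × 10^-5) = 4.745
pH = pKa + log([A⁻]/[HA]) = 4.745 + log(0.12/0.13)
pH = 4.745 + (-0.035) = 4.71

pH = 4.71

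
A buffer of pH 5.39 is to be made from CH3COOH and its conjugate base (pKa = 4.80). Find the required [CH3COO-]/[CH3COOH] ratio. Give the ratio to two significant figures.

pH = pKa + log(r) ⇒ log(r) = 5.39 − 4.80 = +0.59
r = [CH3COO-]/[CH3COOH] = 10^(+0.59) = 3.89

ratio = 3.9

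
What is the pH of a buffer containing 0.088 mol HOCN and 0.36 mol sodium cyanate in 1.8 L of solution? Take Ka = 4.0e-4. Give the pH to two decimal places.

pKa = −log(4.0 × 10^-4) = 3.398
Using pH = pKa + log([base]/[acid]) with [base]/[acid] = 0.36/0.088:
pH = 3.398 + (+0.612) = 4.01

pH = 4.01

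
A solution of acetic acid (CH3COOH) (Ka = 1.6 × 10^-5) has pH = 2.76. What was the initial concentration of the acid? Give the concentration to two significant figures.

C₀ = 1.9 × 10^-1 M

[H+] = 10^(-2.76) = 1.74 × 10^-3 M = x
Ka = x²/(C₀ − x) ⇒ C₀ = x + x²/Ka
C₀ = 1.74 × 10^-3 + (1.74 × 10^-3)²/(1.6 × 10^-5) = 1.91 × 10^-1 M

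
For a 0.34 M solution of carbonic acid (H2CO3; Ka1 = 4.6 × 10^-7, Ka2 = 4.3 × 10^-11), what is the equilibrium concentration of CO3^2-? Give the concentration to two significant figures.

First ionization gives [H+] ≈ [HCO3-] = 3.95 × 10^-4 M.
Second step: Ka2 = [H+][CO3^2-]/[HCO3-] ≈ [CO3^2-] (since [H+] ≈ [HCO3-]).
So [CO3^2-] ≈ Ka2.

4.3 × 10^-11 M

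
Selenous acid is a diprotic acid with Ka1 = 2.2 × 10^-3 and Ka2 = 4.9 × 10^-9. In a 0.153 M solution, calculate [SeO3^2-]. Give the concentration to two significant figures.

First ionization gives [H+] ≈ [HSeO3-] = 1.73 × 10^-2 M.
Second step: Ka2 = [H+][SeO3^2-]/[HSeO3-] ≈ [SeO3^2-] (since [H+] ≈ [HSeO3-]).
So [SeO3^2-] ≈ Ka2.

4.9 × 10^-9 M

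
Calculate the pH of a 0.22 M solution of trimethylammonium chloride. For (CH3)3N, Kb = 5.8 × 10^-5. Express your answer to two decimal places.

(CH3)3NH+ is the conjugate acid of the weak base (CH3)3N.
Ka = Kw/Kb = 1.0×10^-14 / 5.8 × 10^-5 = 1.72 × 10^-10
Ka = x²/(0.22 − x) = 1.72 × 10^-10
Since Ka ≪ C₀, x ≈ √(Ka·C₀) = 6.15 × 10^-6 M.
(x/C₀ = 0.0028% < 5%, so the approximation holds.)
pH = −log(6.15 × 10^-6) = 5.21

pH = 5.21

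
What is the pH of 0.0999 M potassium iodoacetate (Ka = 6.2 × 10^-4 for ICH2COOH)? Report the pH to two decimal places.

ICH2COO- is the conjugate base of the weak acid ICH2COOH.
Kb = Kw/Ka = 1.0×10^-14 / 6.2 × 10^-4 = 1.61 × 10^-11
Kb = x²/(0.0999 − x) = 1.61 × 10^-11
Neglecting x in the denominator: x = √(1.61 × 10^-11 × 0.0999) = 1.27 × 10^-6 M
(x/C₀ = 0.0013% < 5%, so the approximation holds.)
pOH = −log(1.27 × 10^-6) = 5.90; pH = 14.00 − 5.90 = 8.10

pH = 8.10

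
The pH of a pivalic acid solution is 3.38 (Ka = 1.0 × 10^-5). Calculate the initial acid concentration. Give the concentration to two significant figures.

[H+] = 10^(-3.38) = 4.17 × 10^-4 M = x
Ka = x²/(C₀ − x) ⇒ C₀ = x + x²/Ka
C₀ = 4.17 × 10^-4 + (4.17 × 10^-4)²/(1.0 × 10^-5) = 1.78 × 10^-2 M

C₀ = 1.8 × 10^-2 M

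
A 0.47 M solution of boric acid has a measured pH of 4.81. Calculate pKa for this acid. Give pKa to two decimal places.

pKa = 9.29

[H+] = 10^(-4.81) = 1.55 × 10^-5 M
At equilibrium [HA] = 0.47 − 1.55 × 10^-5 = 4.70 × 10^-1 M
Ka = [H+][A-]/[HA] = (1.55 × 10^-5)² / 4.70 × 10^-1 = 5.11 × 10^-10
pKa = -log(5.11 × 10^-10) = 9.29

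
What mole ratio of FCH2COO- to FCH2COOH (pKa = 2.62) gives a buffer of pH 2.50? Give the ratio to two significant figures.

pH = pKa + log(r) ⇒ log(r) = 2.50 − 2.62 = -0.12
r = [FCH2COO-]/[FCH2COOH] = 10^(-0.12) = 0.759

ratio = 0.76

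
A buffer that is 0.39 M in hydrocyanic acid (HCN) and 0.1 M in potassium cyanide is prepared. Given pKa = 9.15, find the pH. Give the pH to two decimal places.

pH = 8.56

pH = pKa + log([A⁻]/[HA]) = 9.15 + log(0.1/0.39)
pH = 9.15 + (-0.591) = 8.56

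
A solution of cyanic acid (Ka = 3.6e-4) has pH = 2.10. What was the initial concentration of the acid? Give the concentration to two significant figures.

[H+] = 10^(-2.10) = 7.94 × 10^-3 M = x
Ka = x²/(C₀ − x) ⇒ C₀ = x + x²/Ka
C₀ = 7.94 × 10^-3 + (7.94 × 10^-3)²/(3.6 × 10^-4) = 1.83 × 10^-1 M

C₀ = 1.8 × 10^-1 M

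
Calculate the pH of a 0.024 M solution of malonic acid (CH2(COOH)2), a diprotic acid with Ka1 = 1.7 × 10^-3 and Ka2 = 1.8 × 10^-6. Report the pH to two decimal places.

pH = 2.25

Since Ka1 ≫ Ka2, the first ionization dominates [H+].
Ka1 = x²/(0.024 − x) = 1.7 × 10^-3
Solving the quadratic: x = (−Ka1 + √(Ka1² + 4·Ka1·C₀))/2 = 5.59 × 10^-3 M
pH = −log(5.59 × 10^-3) = 2.25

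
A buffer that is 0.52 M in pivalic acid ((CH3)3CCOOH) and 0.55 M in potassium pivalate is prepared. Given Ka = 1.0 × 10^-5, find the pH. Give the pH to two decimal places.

pH = 5.02

pKa = −log(1.0 × 10^-5) = 5.000
Using pH = pKa + log([base]/[acid]) with [base]/[acid] = 0.55/0.52:
pH = 5.000 + (+0.024) = 5.02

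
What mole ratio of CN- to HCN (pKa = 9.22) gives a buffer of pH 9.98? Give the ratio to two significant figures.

ratio = 5.8

pH = pKa + log(r) ⇒ log(r) = 9.98 − 9.22 = +0.76
r = [CN-]/[HCN] = 10^(+0.76) = 5.75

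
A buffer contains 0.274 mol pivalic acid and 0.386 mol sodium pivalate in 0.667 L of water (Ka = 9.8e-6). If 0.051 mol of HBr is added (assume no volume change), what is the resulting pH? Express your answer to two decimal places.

Added H+ converts (CH3)3CCOO- to (CH3)3CCOOH: (CH3)3CCOOH → 0.325 mol, (CH3)3CCOO- → 0.335 mol.
pKa = −log(9.8 × 10^-6) = 5.009
pH = pKa + log(n_(CH3)3CCOO-/n_(CH3)3CCOOH) = 5.009 + log(0.335/0.325) = 5.009 + (+0.013)

pH = 5.02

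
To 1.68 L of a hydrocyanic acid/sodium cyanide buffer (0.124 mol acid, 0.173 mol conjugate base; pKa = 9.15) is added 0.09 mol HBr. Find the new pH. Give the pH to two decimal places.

Added H+ converts CN- to HCN: HCN → 0.214 mol, CN- → 0.083 mol.
pH = pKa + log(n_CN-/n_HCN) = 9.15 + log(0.083/0.214) = 9.15 + (-0.411)

pH = 8.74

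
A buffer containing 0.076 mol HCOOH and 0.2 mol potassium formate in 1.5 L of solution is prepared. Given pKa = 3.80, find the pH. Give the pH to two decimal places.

Henderson–Hasselbalch: pH = pKa + log([HCOO-]/[HCOOH]) = 3.80 + log(0.2/0.076)
pH = 3.80 + (+0.420) = 4.22

pH = 4.22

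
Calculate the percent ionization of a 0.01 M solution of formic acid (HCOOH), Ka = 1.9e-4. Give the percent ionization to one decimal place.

HCOOH ⇌ HCOO- + H+; let x = [H+] at equilibrium.
Solve x² + 0.00019x − 1.9e-06 = 0 → x = 1.29 × 10^-3 M
% ionization = x/C₀ × 100% = 1.29 × 10^-3/0.01 × 100% = 12.9%

12.9%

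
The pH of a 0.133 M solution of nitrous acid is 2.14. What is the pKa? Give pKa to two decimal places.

[H+] = 10^(-2.14) = 7.24 × 10^-3 M
At equilibrium [HA] = 0.133 − 7.24 × 10^-3 = 1.26 × 10^-1 M
Ka = [H+][A-]/[HA] = (7.24 × 10^-3)² / 1.26 × 10^-1 = 4.16 × 10^-4
pKa = -log(4.16 × 10^-4) = 3.38

pKa = 3.38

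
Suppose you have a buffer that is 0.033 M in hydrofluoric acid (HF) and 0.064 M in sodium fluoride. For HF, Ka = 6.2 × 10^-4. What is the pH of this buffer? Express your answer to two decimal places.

pH = 3.50

pKa = −log(6.2 × 10^-4) = 3.208
Using pH = pKa + log([base]/[acid]) with [base]/[acid] = 0.064/0.033:
pH = 3.208 + (+0.288) = 3.50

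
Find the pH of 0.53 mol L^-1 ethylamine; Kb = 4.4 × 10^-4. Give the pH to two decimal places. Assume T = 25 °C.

C2H5NH2 + H2O ⇌ C2H5NH3+ + OH-
Kb = x²/(0.53 − x) = 4.4 × 10^-4
Assume x ≪ 0.53: x ≈ √(4.4 × 10^-4 × 0.53) = 1.53 × 10^-2 M
pOH = 1.82, so pH = 14.00 − pOH = 12.18

pH = 12.18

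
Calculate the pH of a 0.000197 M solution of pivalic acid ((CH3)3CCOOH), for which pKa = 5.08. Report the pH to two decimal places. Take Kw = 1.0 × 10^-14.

pH = 4.44

(CH3)3CCOOH ⇌ (CH3)3CCOO- + H+
Ka = 10^(−5.08) = 8.32 × 10^-6
Ka = [H+]²/(0.000197 − [H+]) = 8.32 × 10^-6
Here C₀/Ka ≈ 23.7, so the small-[H+] approximation fails. Use the quadratic:
[H+] = (−Ka + √(Ka² + 4·Ka·C₀))/2 = 3.65 × 10^-5 M
pH = −log[H+] = −log(3.65 × 10^-5) = 4.44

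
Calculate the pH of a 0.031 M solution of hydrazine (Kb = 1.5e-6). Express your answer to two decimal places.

pH = 10.33

N2H4 + H2O ⇌ N2H5+ + OH-
Kb = x²/(0.031 − x) = 1.5 × 10^-6
Assume x ≪ 0.031: x ≈ √(1.5 × 10^-6 × 0.031) = 2.16 × 10^-4 M
(x/C₀ = 0.7% < 5%, so the approximation holds.)
pOH = −log(2.16 × 10^-4) = 3.67; pH = 14.00 − 3.67 = 10.33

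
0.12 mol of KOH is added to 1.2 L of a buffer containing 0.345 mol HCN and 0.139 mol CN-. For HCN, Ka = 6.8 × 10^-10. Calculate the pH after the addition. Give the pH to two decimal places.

After neutralization: n(HCN) = 0.225 mol, n(CN-) = 0.259 mol.
pKa = −log(6.8 × 10^-10) = 9.167
pH = pKa + log([A⁻]/[HA]) = 9.167 + log(0.259/0.225) = 9.167 +0.061

pH = 9.23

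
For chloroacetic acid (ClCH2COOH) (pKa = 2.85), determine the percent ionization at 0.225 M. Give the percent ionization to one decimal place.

7.6%

ClCH2COOH ⇌ ClCH2COO- + H+; let x = [H+] at equilibrium.
Ka = 10^(−2.85) = 1.41 × 10^-3
Ka = x²/(C₀ − x); solving the quadratic gives x = 1.71 × 10^-2 M.
Fraction ionized = 1.71 × 10^-2 / 0.225 = 0.0760 → 7.6%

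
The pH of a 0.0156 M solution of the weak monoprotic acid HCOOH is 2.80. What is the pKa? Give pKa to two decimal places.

pKa = 3.75

[H+] = 10^(-2.80) = 1.58 × 10^-3 M
At equilibrium [HA] = 0.0156 − 1.58 × 10^-3 = 1.40 × 10^-2 M
Ka = [H+][A-]/[HA] = (1.58 × 10^-3)² / 1.40 × 10^-2 = 1.78 × 10^-4
pKa = -log(1.78 × 10^-4) = 3.75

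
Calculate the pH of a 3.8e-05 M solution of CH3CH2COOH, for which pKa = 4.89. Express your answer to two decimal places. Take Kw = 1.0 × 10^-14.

pH = 4.78

CH3CH2COOH ⇌ CH3CH2COO- + H+
Ka = 10^(−4.89) = 1.29 × 10^-5
From the ICE table, Ka = [H+]²/(3.8e-05 − [H+]) = 1.29 × 10^-5.
[H+] is not negligible relative to C₀; solve [H+]² + 1.29e-05·[H+] − 4.9e-10 = 0.
[H+] = (−Ka + √(Ka² + 4·Ka·C₀))/2 = 1.66 × 10^-5 M
pH = −log[H+] = −log(1.66 × 10^-5) = 4.78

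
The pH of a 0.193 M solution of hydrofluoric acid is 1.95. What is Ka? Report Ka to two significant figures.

Ka = 6.9 × 10^-4

[H+] = 10^(-1.95) = 1.12 × 10^-2 M
At equilibrium [HA] = 0.193 − 1.12 × 10^-2 = 1.82 × 10^-1 M
Ka = [H+][A-]/[HA] = (1.12 × 10^-2)² / 1.82 × 10^-1 = 6.9 × 10^-4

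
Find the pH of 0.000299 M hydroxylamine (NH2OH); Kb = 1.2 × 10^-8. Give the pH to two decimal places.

NH2OH + H2O ⇌ NH3OH+ + OH-
From the ICE table, Kb = x²/(0.000299 − x) = 1.2 × 10^-8.
Assume x ≪ 0.000299: x ≈ √(1.2 × 10^-8 × 0.000299) = 1.89 × 10^-6 M
pOH = 5.72, so pH = 14.00 − pOH = 8.28

pH = 8.28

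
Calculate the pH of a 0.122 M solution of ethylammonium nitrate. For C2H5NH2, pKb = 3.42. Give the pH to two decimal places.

pH = 5.75

C2H5NH3+ is the conjugate acid of the weak base C2H5NH2.
Kb = 10^(−3.42) = 3.80 × 10^-4
Ka = Kw/Kb = 1.0×10^-14 / 3.80 × 10^-4 = 2.63 × 10^-11
From the ICE table, Ka = x²/(0.122 − x) = 2.63 × 10^-11.
Since Ka ≪ C₀, x ≈ √(Ka·C₀) = 1.79 × 10^-6 M.
Check: 0.0015% ionized — well under 5%, approximation valid.
pH = −log[H+] = −log(1.79 × 10^-6) = 5.75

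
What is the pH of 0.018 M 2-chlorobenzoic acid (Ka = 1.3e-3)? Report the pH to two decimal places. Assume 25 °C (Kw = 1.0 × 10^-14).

ClC6H4COOH ⇌ ClC6H4COO- + H+
Ka = [H+]²/(0.018 − [H+]) = 1.3 × 10^-3
Here C₀/Ka ≈ 13.8, so the small-[H+] approximation fails. Use the quadratic:
[H+] = [−0.0013 + √(0.0013² + 9.36e-05)]/2 = 4.23 × 10^-3 M
pH = −log[H+] = −log(4.23 × 10^-3) = 2.37

pH = 2.37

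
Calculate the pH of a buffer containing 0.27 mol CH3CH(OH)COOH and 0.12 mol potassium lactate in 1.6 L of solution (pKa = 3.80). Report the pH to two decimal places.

Henderson–Hasselbalch: pH = pKa + log([CH3CH(OH)COO-]/[CH3CH(OH)COOH]) = 3.80 + log(0.12/0.27)
pH = 3.80 + (-0.352) = 3.45

pH = 3.45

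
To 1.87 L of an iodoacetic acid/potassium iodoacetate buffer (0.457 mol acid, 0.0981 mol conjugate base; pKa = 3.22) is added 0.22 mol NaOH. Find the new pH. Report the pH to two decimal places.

pH = 3.35

After neutralization: n(ICH2COOH) = 0.237 mol, n(ICH2COO-) = 0.318 mol.
Henderson–Hasselbalch with mole ratio 0.318/0.237: pH = 3.22 + (+0.128)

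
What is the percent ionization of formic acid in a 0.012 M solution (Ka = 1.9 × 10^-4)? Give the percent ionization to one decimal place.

11.8%

HCOOH ⇌ HCOO- + H+; let x = [H+] at equilibrium.
Solve x² + 0.00019x − 2.28e-06 = 0 → x = 1.42 × 10^-3 M
% ionization = x/C₀ × 100% = 1.42 × 10^-3/0.012 × 100% = 11.8%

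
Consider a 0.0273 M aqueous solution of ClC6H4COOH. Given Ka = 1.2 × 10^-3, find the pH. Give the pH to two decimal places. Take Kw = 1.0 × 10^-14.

ClC6H4COOH ⇌ ClC6H4COO- + H+
From the ICE table, Ka = [H+]²/(0.0273 − [H+]) = 1.2 × 10^-3.
The 5% rule fails; solving [H+]² + Ka·[H+] − Ka·C₀ = 0 exactly:
[H+] = [−0.0012 + √(0.0012² + 0.000131)]/2 = 5.15 × 10^-3 M
pH = −log[H+] = −log(5.15 × 10^-3) = 2.29

pH = 2.29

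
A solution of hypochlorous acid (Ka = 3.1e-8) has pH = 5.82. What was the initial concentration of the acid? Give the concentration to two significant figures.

C₀ = 7.5 × 10^-5 M

[H+] = 10^(-5.82) = 1.51 × 10^-6 M = x
Ka = x²/(C₀ − x) ⇒ C₀ = x + x²/Ka
C₀ = 1.51 × 10^-6 + (1.51 × 10^-6)²/(3.1 × 10^-8) = 7.51 × 10^-5 M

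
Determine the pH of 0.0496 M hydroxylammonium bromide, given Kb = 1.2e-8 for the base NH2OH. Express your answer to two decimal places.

pH = 3.69

NH3OH+ is the conjugate acid of the weak base NH2OH.
Ka = Kw/Kb = 1.0×10^-14 / 1.2 × 10^-8 = 8.33 × 10^-7
Let x = [H+] at equilibrium. Ka = x²/(0.0496 − x).
Assume x ≪ 0.0496: x ≈ √(8.33 × 10^-7 × 0.0496) = 2.03 × 10^-4 M
(x/C₀ = 0.41% < 5%, so the approximation holds.)
pH = −log(2.03 × 10^-4) = 3.69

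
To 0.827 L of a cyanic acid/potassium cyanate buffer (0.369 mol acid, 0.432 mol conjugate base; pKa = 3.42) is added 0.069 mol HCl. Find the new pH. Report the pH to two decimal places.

pH = 3.34

Added H+ converts OCN- to HOCN: HOCN → 0.438 mol, OCN- → 0.363 mol.
Henderson–Hasselbalch with mole ratio 0.363/0.438: pH = 3.42 + (-0.082)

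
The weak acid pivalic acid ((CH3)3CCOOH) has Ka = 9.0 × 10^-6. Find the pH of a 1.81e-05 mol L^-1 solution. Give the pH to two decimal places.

(CH3)3CCOOH ⇌ (CH3)3CCOO- + H+
From the ICE table, Ka = [H+]²/(1.81e-05 − [H+]) = 9.0 × 10^-6.
Here C₀/Ka ≈ 2.01, so the small-[H+] approximation fails. Use the quadratic:
[H+] = (−Ka + √(Ka² + 4·Ka·C₀))/2 = 9.03 × 10^-6 M
pH = −log[H+] = −log(9.03 × 10^-6) = 5.04

pH = 5.04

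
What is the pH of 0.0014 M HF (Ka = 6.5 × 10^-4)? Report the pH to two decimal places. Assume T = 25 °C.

HF ⇌ F- + H+
Let x = [H+] at equilibrium. Ka = x²/(0.0014 − x).
Here C₀/Ka ≈ 2.15, so the small-x approximation fails. Use the quadratic:
x = (−Ka + √(Ka² + 4·Ka·C₀))/2 = 6.83 × 10^-4 M
pH = −log(6.83 × 10^-4) = 3.17

pH = 3.17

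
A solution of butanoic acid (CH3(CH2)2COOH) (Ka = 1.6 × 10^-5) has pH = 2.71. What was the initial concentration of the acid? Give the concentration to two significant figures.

C₀ = 2.4 × 10^-1 M

[H+] = 10^(-2.71) = 1.95 × 10^-3 M = x
Ka = x²/(C₀ − x) ⇒ C₀ = x + x²/Ka
C₀ = 1.95 × 10^-3 + (1.95 × 10^-3)²/(1.6 × 10^-5) = 2.40 × 10^-1 M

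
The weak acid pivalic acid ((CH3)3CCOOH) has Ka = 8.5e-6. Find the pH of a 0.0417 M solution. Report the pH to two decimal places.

pH = 3.23

(CH3)3CCOOH ⇌ (CH3)3CCOO- + H+
Let x = [H+] at equilibrium. Ka = x²/(0.0417 − x).
Assume x ≪ 0.0417: x ≈ √(8.5 × 10^-6 × 0.0417) = 5.95 × 10^-4 M
pH = −log[H+] = −log(5.95 × 10^-4) = 3.23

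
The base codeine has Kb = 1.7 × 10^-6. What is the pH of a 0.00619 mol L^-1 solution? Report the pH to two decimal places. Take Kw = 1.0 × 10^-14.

pH = 10.01

C18H21NO3 + H2O ⇌ C18H22NO3+ + OH-
Let x = [OH-] at equilibrium. Kb = x²/(0.00619 − x).
Since Kb ≪ C₀, x ≈ √(Kb·C₀) = 1.03 × 10^-4 M.
pOH = 3.99, so pH = 14.00 − pOH = 10.01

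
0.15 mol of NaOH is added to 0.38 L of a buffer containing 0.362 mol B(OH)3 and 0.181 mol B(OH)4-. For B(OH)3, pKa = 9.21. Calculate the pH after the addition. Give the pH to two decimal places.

After neutralization: n(B(OH)3) = 0.212 mol, n(B(OH)4-) = 0.331 mol.
pH = pKa + log(n_B(OH)4-/n_B(OH)3) = 9.21 + log(0.331/0.212) = 9.21 + (+0.193)

pH = 9.40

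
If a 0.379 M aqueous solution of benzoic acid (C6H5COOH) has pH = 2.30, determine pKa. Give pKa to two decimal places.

[H+] = 10^(-2.30) = 5.01 × 10^-3 M
At equilibrium [HA] = 0.379 − 5.01 × 10^-3 = 3.74 × 10^-1 M
Ka = [H+][A-]/[HA] = (5.01 × 10^-3)² / 3.74 × 10^-1 = 6.71 × 10^-5
pKa = -log(6.71 × 10^-5) = 4.17

pKa = 4.17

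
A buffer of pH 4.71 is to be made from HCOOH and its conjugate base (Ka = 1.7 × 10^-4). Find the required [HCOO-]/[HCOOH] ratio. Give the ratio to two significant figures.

ratio = 8.7

pKa = -log(1.7 × 10^-4) = 3.770
pH = pKa + log(r) ⇒ log(r) = 4.71 − 3.770 = +0.940
r = [HCOO-]/[HCOOH] = 10^(+0.940) = 8.71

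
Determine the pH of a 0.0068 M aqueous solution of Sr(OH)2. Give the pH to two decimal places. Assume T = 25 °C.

Sr(OH)2 is a strong base (each formula unit releases 2 OH-); [OH-] = 0.0136 M.
pOH = -log(0.0136) = 1.87
pH = 14.00 - 1.87 = 12.13

pH = 12.13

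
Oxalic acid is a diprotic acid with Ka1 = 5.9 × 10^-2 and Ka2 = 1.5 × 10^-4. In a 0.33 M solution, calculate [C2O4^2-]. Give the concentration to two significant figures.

1.5 × 10^-4 M

First ionization gives [H+] ≈ [HC2O4-] = 1.13 × 10^-1 M.
Second step: Ka2 = [H+][C2O4^2-]/[HC2O4-] ≈ [C2O4^2-] (since [H+] ≈ [HC2O4-]).
So [C2O4^2-] ≈ Ka2.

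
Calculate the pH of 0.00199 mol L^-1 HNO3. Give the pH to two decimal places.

pH = 2.70

HNO3 is a strong acid and dissociates completely, so [H+] = 0.00199 M.
pH = -log(0.00199) = 2.70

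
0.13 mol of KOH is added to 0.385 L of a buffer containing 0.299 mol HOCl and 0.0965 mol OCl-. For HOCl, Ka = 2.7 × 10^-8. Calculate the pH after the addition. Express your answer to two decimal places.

OH- converts HOCl to OCl-: HOCl → 0.169 mol, OCl- → 0.227 mol.
pKa = −log(2.7 × 10^-8) = 7.569
Henderson–Hasselbalch with mole ratio 0.227/0.169: pH = 7.569 + (+0.128)

pH = 7.70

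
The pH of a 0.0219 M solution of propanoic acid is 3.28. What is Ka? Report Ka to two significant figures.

Ka = 1.3 × 10^-5

[H+] = 10^(-3.28) = 5.25 × 10^-4 M
At equilibrium [HA] = 0.0219 − 5.25 × 10^-4 = 2.14 × 10^-2 M
Ka = [H+][A-]/[HA] = (5.25 × 10^-4)² / 2.14 × 10^-2 = 1.3 × 10^-5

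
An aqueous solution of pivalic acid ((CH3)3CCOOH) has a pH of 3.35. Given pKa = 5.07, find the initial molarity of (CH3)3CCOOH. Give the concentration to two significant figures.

[H+] = 10^(-3.35) = 4.47 × 10^-4 M = x
Ka = 10^(−5.07) = 8.51 × 10^-6
Ka = x²/(C₀ − x) ⇒ C₀ = x + x²/Ka
C₀ = 4.47 × 10^-4 + (4.47 × 10^-4)²/(8.51 × 10^-6) = 2.39 × 10^-2 M

C₀ = 2.4 × 10^-2 M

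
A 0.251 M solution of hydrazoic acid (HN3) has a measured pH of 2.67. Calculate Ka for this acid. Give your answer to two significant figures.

Ka = 1.8 × 10^-5

[H+] = 10^(-2.67) = 2.14 × 10^-3 M
At equilibrium [HA] = 0.251 − 2.14 × 10^-3 = 2.49 × 10^-1 M
Ka = [H+][A-]/[HA] = (2.14 × 10^-3)² / 2.49 × 10^-1 = 1.8 × 10^-5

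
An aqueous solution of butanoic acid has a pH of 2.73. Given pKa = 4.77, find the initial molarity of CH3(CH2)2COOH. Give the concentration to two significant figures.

C₀ = 2.1 × 10^-1 M

[H+] = 10^(-2.73) = 1.86 × 10^-3 M = x
Ka = 10^(−4.77) = 1.70 × 10^-5
Ka = x²/(C₀ − x) ⇒ C₀ = x + x²/Ka
C₀ = 1.86 × 10^-3 + (1.86 × 10^-3)²/(1.70 × 10^-5) = 2.05 × 10^-1 M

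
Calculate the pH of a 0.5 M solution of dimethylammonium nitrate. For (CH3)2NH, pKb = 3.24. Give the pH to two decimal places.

(CH3)2NH2+ is the conjugate acid of the weak base (CH3)2NH.
Kb = 10^(−3.24) = 5.75 × 10^-4
Ka = Kw/Kb = 1.0×10^-14 / 5.75 × 10^-4 = 1.74 × 10^-11
Ka = x²/(0.5 − x) = 1.74 × 10^-11
Assume x ≪ 0.5: x ≈ √(1.74 × 10^-11 × 0.5) = 2.95 × 10^-6 M
pH = −log[H+] = −log(2.95 × 10^-6) = 5.53

pH = 5.53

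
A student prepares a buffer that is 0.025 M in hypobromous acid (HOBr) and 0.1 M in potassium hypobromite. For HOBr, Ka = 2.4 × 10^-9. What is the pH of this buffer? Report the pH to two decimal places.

pKa = −log(2.4 × 10^-9) = 8.620
pH = pKa + log([A⁻]/[HA]) = 8.620 + log(0.1/0.025)
pH = 8.620 + (+0.602) = 9.22

pH = 9.22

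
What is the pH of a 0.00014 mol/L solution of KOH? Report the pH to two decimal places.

pH = 10.15

KOH is a strong base; [OH-] = 0.00014 M.
pOH = -log(0.00014) = 3.85
pH = 14.00 - 3.85 = 10.15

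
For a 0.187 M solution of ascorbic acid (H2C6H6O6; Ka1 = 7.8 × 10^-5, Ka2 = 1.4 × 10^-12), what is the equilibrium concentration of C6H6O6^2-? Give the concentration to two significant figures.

1.4 × 10^-12 M

First ionization gives [H+] ≈ [HC6H6O6-] = 3.82 × 10^-3 M.
Second step: Ka2 = [H+][C6H6O6^2-]/[HC6H6O6-] ≈ [C6H6O6^2-] (since [H+] ≈ [HC6H6O6-]).
So [C6H6O6^2-] ≈ Ka2.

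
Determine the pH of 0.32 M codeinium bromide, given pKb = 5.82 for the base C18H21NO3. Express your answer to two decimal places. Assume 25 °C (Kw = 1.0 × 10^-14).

pH = 4.34

C18H22NO3+ is the conjugate acid of the weak base C18H21NO3.
Kb = 10^(−5.82) = 1.51 × 10^-6
Ka = Kw/Kb = 1.0×10^-14 / 1.51 × 10^-6 = 6.62 × 10^-9
Let x = [H+] at equilibrium. Ka = x²/(0.32 − x).
Neglecting x in the denominator: x = √(6.62 × 10^-9 × 0.32) = 4.60 × 10^-5 M
Check: 0.014% ionized — well under 5%, approximation valid.
pH = −log(4.60 × 10^-5) = 4.34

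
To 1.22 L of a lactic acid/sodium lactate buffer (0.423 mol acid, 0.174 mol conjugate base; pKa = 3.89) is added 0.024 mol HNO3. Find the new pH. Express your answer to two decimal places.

After neutralization: n(CH3CH(OH)COOH) = 0.447 mol, n(CH3CH(OH)COO-) = 0.15 mol.
Henderson–Hasselbalch with mole ratio 0.15/0.447: pH = 3.89 + (-0.474)

pH = 3.42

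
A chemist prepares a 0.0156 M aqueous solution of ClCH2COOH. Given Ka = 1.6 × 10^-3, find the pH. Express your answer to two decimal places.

ClCH2COOH ⇌ ClCH2COO- + H+
Let x = [H+] at equilibrium. Ka = x²/(0.0156 − x).
Here C₀/Ka ≈ 9.75, so the small-x approximation fails. Use the quadratic:
x = [−0.0016 + √(0.0016² + 9.98e-05)]/2 = 4.26 × 10^-3 M
pH = −log[H+] = −log(4.26 × 10^-3) = 2.37

pH = 2.37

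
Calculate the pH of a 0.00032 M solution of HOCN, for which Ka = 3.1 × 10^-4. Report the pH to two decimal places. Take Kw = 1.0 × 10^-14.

HOCN ⇌ OCN- + H+
Ka = x²/(0.00032 − x) = 3.1 × 10^-4
Here C₀/Ka ≈ 1.03, so the small-x approximation fails. Use the quadratic:
x = [−0.00031 + √(0.00031² + 3.97e-07)]/2 = 1.96 × 10^-4 M
pH = −log(1.96 × 10^-4) = 3.71

pH = 3.71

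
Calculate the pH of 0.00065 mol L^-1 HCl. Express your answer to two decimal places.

pH = 3.19

HCl is a strong acid and dissociates completely, so [H+] = 0.00065 M.
pH = -log(0.00065) = 3.19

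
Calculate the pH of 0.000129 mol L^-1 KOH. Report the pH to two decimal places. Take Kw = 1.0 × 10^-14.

pH = 10.11

KOH is a strong base; [OH-] = 0.000129 M.
pOH = -log(0.000129) = 3.89
pH = 14.00 - 3.89 = 10.11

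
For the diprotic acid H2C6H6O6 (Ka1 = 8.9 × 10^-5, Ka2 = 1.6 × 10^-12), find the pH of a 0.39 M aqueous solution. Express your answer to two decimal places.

pH = 2.23

Since Ka1 ≫ Ka2, the first ionization dominates [H+].
Ka1 = x²/(0.39 − x) = 8.9 × 10^-5
x ≈ √(8.9 × 10^-5 × 0.39) = 5.89 × 10^-3 M
pH = −log(5.89 × 10^-3) = 2.23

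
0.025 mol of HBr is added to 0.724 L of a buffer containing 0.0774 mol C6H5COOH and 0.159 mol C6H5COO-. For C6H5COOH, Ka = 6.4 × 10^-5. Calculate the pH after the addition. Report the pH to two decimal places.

pH = 4.31

After neutralization: n(C6H5COOH) = 0.102 mol, n(C6H5COO-) = 0.134 mol.
pKa = −log(6.4 × 10^-5) = 4.194
Henderson–Hasselbalch with mole ratio 0.134/0.102: pH = 4.194 + (+0.119)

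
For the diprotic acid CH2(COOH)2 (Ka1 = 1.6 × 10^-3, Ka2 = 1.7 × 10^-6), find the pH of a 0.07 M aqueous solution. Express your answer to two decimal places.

pH = 2.01

Since Ka1 ≫ Ka2, the first ionization dominates [H+].
Ka1 = x²/(0.07 − x) = 1.6 × 10^-3
Solving the quadratic: x = (−Ka1 + √(Ka1² + 4·Ka1·C₀))/2 = 9.81 × 10^-3 M
pH = −log(9.81 × 10^-3) = 2.01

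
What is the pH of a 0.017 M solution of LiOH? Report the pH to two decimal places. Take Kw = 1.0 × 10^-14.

pH = 12.23

LiOH is a strong base; [OH-] = 0.017 M.
pOH = -log(0.017) = 1.77
pH = 14.00 - 1.77 = 12.23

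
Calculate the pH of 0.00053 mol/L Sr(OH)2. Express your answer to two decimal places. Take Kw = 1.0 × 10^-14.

Sr(OH)2 is a strong base (each formula unit releases 2 OH-); [OH-] = 0.00106 M.
pOH = -log(0.00106) = 2.97
pH = 14.00 - 2.97 = 11.03

pH = 11.03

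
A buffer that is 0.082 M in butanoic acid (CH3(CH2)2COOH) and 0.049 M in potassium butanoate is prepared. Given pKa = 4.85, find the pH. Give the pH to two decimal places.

pH = 4.63

Using pH = pKa + log([base]/[acid]) with [base]/[acid] = 0.049/0.082:
pH = 4.85 + (-0.224) = 4.63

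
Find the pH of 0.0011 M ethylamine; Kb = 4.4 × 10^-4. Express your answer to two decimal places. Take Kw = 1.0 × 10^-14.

pH = 10.71

C2H5NH2 + H2O ⇌ C2H5NH3+ + OH-
From the ICE table, Kb = [OH-]²/(0.0011 − [OH-]) = 4.4 × 10^-4.
[OH-] is not negligible relative to C₀; solve [OH-]² + 0.00044·[OH-] − 4.84e-07 = 0.
[OH-] = (−Kb + √(Kb² + 4·Kb·C₀))/2 = 5.10 × 10^-4 M
pOH = −log(5.10 × 10^-4) = 3.29; pH = 14.00 − 3.29 = 10.71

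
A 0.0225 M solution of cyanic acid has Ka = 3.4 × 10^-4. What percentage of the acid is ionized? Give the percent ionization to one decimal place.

11.6%

HOCN ⇌ OCN- + H+; let x = [H+] at equilibrium.
Solve x² + 0.00034x − 7.65e-06 = 0 → x = 2.60 × 10^-3 M
Fraction ionized = 2.60 × 10^-3 / 0.0225 = 0.1156 → 11.6%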